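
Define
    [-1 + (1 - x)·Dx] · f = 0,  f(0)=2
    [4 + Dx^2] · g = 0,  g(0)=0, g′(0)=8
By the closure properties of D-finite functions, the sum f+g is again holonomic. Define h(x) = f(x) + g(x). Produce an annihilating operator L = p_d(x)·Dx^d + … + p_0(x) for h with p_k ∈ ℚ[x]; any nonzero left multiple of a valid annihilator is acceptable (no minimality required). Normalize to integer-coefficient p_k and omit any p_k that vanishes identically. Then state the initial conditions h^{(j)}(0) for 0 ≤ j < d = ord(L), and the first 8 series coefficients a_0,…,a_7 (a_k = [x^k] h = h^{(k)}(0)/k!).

f: a_k = 2, 2, 2, 2, 2, 2, 2, 2, …
g: a_k = 0, 8, 0, -16/3, 0, 16/15, 0, -32/315, …
f+g: L₀ = lclm(L_f,L_g), ord ≤ 1+2.
L = (20 - 16·x + 8·x^2) + (-12 + 28·x - 24·x^2 + 8·x^3)·Dx + (5 - 4·x + 2·x^2)·Dx^2 + (-3 + 7·x - 6·x^2 + 2·x^3)·Dx^3  (order 3).
h: a_k = 2, 10, 2, -10/3, 2, 46/15, 2, 598/315, …
ICs: h(0) = 2, h′(0) = 10, h′′(0) = 4.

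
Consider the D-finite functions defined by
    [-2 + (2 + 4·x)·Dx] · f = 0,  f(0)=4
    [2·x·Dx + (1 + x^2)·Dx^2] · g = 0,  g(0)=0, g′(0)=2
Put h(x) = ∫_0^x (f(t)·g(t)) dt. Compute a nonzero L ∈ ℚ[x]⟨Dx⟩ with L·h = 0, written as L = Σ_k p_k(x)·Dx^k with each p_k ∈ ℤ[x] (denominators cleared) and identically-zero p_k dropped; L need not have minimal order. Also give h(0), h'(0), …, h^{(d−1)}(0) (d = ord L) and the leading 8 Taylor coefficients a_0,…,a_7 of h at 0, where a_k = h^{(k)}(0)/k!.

L = (3 - 2·x - x^2)·Dx + (-2 - 2·x + 6·x^2 + 4·x^3)·Dx^2 + (1 + 4·x + 5·x^2 + 4·x^3 + 4·x^4)·Dx^3  (order 3).
h: a_k = 0, 0, 4, 8/3, -5/3, 4/15, -31/90, 109/105, …
ICs: h(0) = 0, h′(0) = 0, h′′(0) = 8.

f: a_k = 4, 4, -2, 2, -5/2, 7/2, -21/4, 33/4, …
g: a_k = 0, 2, 0, -2/3, 0, 2/5, 0, -2/7, …
h₀=f·g: eliminate ⇒ L₀, order ≤ 1·2.
∫: right-multiply L₀ by Dx.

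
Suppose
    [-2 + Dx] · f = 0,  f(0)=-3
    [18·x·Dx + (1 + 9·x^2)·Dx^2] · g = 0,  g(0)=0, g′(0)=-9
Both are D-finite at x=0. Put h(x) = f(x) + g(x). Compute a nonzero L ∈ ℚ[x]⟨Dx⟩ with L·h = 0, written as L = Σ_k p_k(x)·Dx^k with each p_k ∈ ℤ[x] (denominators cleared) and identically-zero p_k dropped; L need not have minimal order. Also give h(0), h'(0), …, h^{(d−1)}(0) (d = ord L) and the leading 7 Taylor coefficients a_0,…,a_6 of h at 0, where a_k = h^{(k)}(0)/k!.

L = (18 - 36·x - 486·x^2 - 324·x^3)·Dx + (-11 + 207·x^2 - 162·x^4)·Dx^2 + (1 + 9·x + 18·x^2 + 81·x^3 + 81·x^4)·Dx^3  (order 3).
h: a_k = -3, -15, -6, 23, -2, -733/5, -4/15, …
ICs: h(0) = -3, h′(0) = -15, h′′(0) = -12.

f: a_k = -3, -6, -6, -4, -2, -4/5, -4/15, …
g: a_k = 0, -9, 0, 27, 0, -729/5, 0, …
L₀ := lclm(L_f,L_g); ord L₀ ≤ 1+2.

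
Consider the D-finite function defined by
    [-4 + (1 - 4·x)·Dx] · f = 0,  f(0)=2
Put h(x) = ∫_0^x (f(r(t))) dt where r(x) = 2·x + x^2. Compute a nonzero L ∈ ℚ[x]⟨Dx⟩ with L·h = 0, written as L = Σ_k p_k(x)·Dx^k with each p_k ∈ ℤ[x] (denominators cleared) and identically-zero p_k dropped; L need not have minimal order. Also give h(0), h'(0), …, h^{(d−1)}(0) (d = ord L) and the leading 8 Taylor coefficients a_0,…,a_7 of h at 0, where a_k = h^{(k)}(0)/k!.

f: a_k = 2, 8, 32, 128, 512, 2048, 8192, 32768, …
h₀=f(r): pull back L_f along r ⇒ L₀.
Integrate: L := L₀·Dx.
L = (8 + 8·x)·Dx + (-1 + 8·x + 4·x^2)·Dx^2  (order 2).
h: a_k = 0, 2, 8, 136/3, 288, 1952, 41344/3, 700544/7, …
ICs: h(0) = 0, h′(0) = 2.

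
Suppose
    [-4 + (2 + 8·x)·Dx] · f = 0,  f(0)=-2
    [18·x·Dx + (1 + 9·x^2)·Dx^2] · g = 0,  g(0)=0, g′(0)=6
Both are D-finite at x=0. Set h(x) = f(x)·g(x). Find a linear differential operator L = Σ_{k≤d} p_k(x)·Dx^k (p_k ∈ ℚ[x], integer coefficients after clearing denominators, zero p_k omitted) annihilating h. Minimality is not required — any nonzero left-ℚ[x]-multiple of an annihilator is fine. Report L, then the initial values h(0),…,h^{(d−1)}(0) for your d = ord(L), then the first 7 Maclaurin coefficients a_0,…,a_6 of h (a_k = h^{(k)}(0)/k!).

L = (12 - 36·x - 36·x^2) + (-4 + 2·x + 108·x^2 + 144·x^3)·Dx + (1 + 8·x + 25·x^2 + 72·x^3 + 144·x^4)·Dx^2  (order 2).
h: a_k = 0, -12, -24, 60, 24, -732/5, -2904/5, …
ICs: h(0) = 0, h′(0) = -12.

f: a_k = -2, -4, 4, -8, 20, -56, 168, …
g: a_k = 0, 6, 0, -18, 0, 486/5, 0, …
h₀=f·g: eliminate ⇒ L₀, order ≤ 1·2.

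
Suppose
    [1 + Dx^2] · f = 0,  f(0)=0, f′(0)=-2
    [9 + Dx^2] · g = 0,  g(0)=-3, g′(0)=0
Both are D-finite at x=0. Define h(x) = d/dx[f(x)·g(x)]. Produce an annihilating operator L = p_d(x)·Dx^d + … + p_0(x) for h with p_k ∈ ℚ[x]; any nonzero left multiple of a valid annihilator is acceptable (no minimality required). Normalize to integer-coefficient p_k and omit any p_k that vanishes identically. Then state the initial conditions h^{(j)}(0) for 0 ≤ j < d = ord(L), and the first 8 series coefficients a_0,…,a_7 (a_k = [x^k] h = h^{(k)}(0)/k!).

L = 64 + 20·Dx^2 + Dx^4  (order 4).
h: a_k = 6, 0, -84, 0, 124, 0, -1016/15, 0, …
ICs: h(0) = 6, h′(0) = 0, h′′(0) = -168, h′′′(0) = 0.

f: a_k = 0, -2, 0, 1/3, 0, -1/60, 0, 1/2520, …
g: a_k = -3, 0, 27/2, 0, -81/8, 0, 243/80, 0, …
f·g: L₀ = L_f ⊗_s L_g, ord ≤ 2·2.
h=h₀': d/dx-closure on L₀ ⇒ L.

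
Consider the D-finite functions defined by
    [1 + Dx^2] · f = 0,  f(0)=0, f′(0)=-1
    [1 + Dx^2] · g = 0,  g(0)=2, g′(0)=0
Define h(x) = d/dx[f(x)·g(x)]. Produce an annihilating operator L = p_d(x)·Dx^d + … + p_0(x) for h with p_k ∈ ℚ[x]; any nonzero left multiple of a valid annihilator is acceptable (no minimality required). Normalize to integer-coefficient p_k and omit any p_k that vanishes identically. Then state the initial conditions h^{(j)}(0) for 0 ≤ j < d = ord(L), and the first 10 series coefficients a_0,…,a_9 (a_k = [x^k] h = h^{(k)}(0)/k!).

f: a_k = 0, -1, 0, 1/6, 0, -1/120, 0, 1/5040, 0, -1/362880, …
g: a_k = 2, 0, -1, 0, 1/12, 0, -1/360, 0, 1/20160, 0, …
L₀ := L_f ⊗_s L_g (sym. prod.), ord ≤ 4.
h=h₀': d/dx-closure on L₀ ⇒ L.
L = 4 + Dx^2  (order 2).
h: a_k = -2, 0, 4, 0, -4/3, 0, 8/45, 0, -4/315, 0, …
ICs: h(0) = -2, h′(0) = 0.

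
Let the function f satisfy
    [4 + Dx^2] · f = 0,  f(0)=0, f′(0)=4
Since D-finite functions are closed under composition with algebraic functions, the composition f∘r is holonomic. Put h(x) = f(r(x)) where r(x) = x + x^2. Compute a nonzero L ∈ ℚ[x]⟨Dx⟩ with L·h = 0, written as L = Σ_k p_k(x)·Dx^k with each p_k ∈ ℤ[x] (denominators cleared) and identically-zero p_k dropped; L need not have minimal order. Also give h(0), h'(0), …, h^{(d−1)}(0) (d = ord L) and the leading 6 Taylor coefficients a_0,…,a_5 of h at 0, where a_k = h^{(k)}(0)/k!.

L = (4 + 24·x + 48·x^2 + 32·x^3) - 2·Dx + (1 + 2·x)·Dx^2  (order 2).
h: a_k = 0, 4, 4, -8/3, -8, -112/15, …
ICs: h(0) = 0, h′(0) = 4.

f: a_k = 0, 4, 0, -8/3, 0, 8/15, …
f∘r: x↦r, Dx↦Dx/r' in L_f ⇒ L₀.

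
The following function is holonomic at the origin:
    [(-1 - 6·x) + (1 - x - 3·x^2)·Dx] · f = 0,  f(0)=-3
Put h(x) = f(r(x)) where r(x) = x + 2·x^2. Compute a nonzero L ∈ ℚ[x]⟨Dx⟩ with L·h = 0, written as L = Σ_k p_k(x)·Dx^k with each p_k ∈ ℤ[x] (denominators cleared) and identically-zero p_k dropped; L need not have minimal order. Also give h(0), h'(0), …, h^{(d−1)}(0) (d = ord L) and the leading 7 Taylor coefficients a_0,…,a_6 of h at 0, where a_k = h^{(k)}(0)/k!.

L = (1 + 10·x + 36·x^2 + 48·x^3) + (-1 + x + 5·x^2 + 12·x^3 + 12·x^4)·Dx  (order 1).
h: a_k = -3, -3, -18, -69, -231, -828, -3027, …
ICs: h(0) = -3.

f: a_k = -3, -3, -12, -21, -57, -120, -291, …
f∘r: x↦r, Dx↦Dx/r' in L_f ⇒ L₀.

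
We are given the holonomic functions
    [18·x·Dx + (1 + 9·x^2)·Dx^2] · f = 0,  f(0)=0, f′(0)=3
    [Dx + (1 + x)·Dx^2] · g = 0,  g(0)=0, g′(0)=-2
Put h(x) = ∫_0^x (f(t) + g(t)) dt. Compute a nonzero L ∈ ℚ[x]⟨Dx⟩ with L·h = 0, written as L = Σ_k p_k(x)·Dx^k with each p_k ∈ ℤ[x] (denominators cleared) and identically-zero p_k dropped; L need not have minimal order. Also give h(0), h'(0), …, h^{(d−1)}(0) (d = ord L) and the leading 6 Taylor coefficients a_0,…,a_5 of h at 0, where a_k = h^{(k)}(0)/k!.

L = (-18 - 54·x + 486·x^2 + 162·x^3)·Dx^2 + (-20 - 36·x + 432·x^2 + 972·x^3 + 324·x^4)·Dx^3 + (-1 + 17·x + 18·x^2 + 162·x^3 + 243·x^4 + 81·x^5)·Dx^4  (order 4).
h: a_k = 0, 0, 1/2, 1/3, -29/12, 1/10, …
ICs: h(0) = 0, h′(0) = 0, h′′(0) = 1, h′′′(0) = 2.

f: a_k = 0, 3, 0, -9, 0, 243/5, …
g: a_k = 0, -2, 1, -2/3, 1/2, -2/5, …
h₀=f+g: left-lcm gives L₀, ord ≤ 4.
∫: right-multiply L₀ by Dx.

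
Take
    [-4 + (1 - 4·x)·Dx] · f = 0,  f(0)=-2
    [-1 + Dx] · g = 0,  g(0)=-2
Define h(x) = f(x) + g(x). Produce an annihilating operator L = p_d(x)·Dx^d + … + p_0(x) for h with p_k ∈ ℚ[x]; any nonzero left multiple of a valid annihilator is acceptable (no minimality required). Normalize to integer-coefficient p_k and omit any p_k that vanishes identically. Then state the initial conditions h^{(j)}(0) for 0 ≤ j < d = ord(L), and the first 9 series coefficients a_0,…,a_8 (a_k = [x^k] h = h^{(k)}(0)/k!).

L = (-28 - 16·x) + (31 + 8·x - 16·x^2)·Dx + (-3 + 8·x + 16·x^2)·Dx^2  (order 2).
h: a_k = -4, -10, -33, -385/3, -6145/12, -122881/60, -2949121/360, -82575361/2520, -2642411521/20160, …
ICs: h(0) = -4, h′(0) = -10.

f: a_k = -2, -8, -32, -128, -512, -2048, -8192, -32768, -131072, …
g: a_k = -2, -2, -1, -1/3, -1/12, -1/60, -1/360, -1/2520, -1/20160, …
f+g: L₀ = lclm(L_f,L_g), ord ≤ 1+1.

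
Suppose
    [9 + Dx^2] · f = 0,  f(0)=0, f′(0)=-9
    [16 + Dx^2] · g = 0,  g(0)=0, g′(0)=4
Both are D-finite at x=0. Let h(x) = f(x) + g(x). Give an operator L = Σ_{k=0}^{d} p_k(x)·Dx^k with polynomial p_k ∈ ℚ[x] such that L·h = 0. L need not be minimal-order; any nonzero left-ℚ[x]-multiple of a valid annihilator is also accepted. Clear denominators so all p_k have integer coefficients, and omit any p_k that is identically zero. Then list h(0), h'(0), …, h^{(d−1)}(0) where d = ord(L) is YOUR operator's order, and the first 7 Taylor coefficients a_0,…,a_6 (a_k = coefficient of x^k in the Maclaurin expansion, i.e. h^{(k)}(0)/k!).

f: a_k = 0, -9, 0, 27/2, 0, -243/40, 0, …
g: a_k = 0, 4, 0, -32/3, 0, 128/15, 0, …
h₀=f+g: left-lcm gives L₀, ord ≤ 4.
L = 144 + 25·Dx^2 + Dx^4  (order 4).
h: a_k = 0, -5, 0, 17/6, 0, 59/24, 0, …
ICs: h(0) = 0, h′(0) = -5, h′′(0) = 0, h′′′(0) = 17.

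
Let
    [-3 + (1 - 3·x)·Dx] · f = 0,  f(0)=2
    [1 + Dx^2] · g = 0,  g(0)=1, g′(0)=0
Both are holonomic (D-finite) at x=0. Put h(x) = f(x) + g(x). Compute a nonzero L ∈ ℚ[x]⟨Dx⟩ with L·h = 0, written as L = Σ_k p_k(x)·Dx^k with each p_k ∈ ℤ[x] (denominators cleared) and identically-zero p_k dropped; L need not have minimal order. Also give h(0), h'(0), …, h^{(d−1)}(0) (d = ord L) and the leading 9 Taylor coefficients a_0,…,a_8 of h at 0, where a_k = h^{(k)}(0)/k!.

f: a_k = 2, 6, 18, 54, 162, 486, 1458, 4374, 13122, …
g: a_k = 1, 0, -1/2, 0, 1/24, 0, -1/720, 0, 1/40320, …
L₀ := lclm(L_f,L_g); ord L₀ ≤ 1+2.
L = (165 - 18·x + 27·x^2) + (-19 + 63·x - 27·x^2 + 27·x^3)·Dx + (165 - 18·x + 27·x^2)·Dx^2 + (-19 + 63·x - 27·x^2 + 27·x^3)·Dx^3  (order 3).
h: a_k = 3, 6, 35/2, 54, 3889/24, 486, 1049759/720, 4374, 529079041/40320, …
ICs: h(0) = 3, h′(0) = 6, h′′(0) = 35.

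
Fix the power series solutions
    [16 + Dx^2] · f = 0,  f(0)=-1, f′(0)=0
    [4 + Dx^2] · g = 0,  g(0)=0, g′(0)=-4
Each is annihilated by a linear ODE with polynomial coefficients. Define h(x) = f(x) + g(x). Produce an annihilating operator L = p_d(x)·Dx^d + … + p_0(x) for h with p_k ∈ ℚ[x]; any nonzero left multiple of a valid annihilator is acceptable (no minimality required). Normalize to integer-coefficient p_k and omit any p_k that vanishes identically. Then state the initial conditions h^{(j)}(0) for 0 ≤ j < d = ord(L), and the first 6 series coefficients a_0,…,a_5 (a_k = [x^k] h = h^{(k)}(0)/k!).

L = 64 + 20·Dx^2 + Dx^4  (order 4).
h: a_k = -1, -4, 8, 8/3, -32/3, -8/15, …
ICs: h(0) = -1, h′(0) = -4, h′′(0) = 16, h′′′(0) = 16.

f: a_k = -1, 0, 8, 0, -32/3, 0, …
g: a_k = 0, -4, 0, 8/3, 0, -8/15, …
f+g: L₀ = lclm(L_f,L_g), ord ≤ 2+2.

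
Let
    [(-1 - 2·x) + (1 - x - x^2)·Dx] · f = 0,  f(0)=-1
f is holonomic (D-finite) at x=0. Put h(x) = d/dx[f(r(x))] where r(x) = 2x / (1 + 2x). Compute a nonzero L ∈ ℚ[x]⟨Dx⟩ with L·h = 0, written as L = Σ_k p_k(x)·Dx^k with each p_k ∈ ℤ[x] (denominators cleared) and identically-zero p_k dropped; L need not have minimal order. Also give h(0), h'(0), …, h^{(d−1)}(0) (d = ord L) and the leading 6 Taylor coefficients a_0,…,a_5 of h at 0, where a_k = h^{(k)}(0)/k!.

f: a_k = -1, -1, -2, -3, -5, -8, …
Change of var in L_f (x↦r) gives L₀.
Differentiate: ansatz ord ≤ ord L₀ ⇒ L.
L = (4 + 24·x + 96·x^2 + 96·x^3) + (-1 - 10·x - 24·x^2 + 8·x^3 + 48·x^4)·Dx  (order 1).
h: a_k = -2, -8, 0, -64, 160, -768, …
ICs: h(0) = -2.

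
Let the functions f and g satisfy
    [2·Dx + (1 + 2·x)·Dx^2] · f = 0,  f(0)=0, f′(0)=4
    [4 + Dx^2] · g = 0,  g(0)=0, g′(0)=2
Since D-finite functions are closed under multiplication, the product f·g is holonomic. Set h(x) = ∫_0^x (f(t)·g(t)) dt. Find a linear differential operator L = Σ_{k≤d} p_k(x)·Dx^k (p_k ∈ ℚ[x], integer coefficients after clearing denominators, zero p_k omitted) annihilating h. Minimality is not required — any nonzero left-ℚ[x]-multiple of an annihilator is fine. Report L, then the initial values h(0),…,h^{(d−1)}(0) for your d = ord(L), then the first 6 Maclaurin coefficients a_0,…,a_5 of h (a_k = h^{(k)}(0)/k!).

f: a_k = 0, 4, -4, 16/3, -8, 64/5, …
g: a_k = 0, 2, 0, -4/3, 0, 4/15, …
L₀ := L_f ⊗_s L_g (sym. prod.), ord ≤ 4.
h=∫h₀ ⇒ L = L₀·Dx.
L = (-48 + 192·x + 1216·x^2 + 2048·x^3 + 1024·x^4)·Dx + (32 + 320·x + 768·x^2 + 512·x^3)·Dx^2 + (160·x + 672·x^2 + 1024·x^3 + 512·x^4)·Dx^3 + (8 + 80·x + 192·x^2 + 128·x^3)·Dx^4 + (3 + 28·x + 92·x^2 + 128·x^3 + 64·x^4)·Dx^5  (order 5).
h: a_k = 0, 0, 0, 8/3, -2, 16/15, …
ICs: h(0) = 0, h′(0) = 0, h′′(0) = 0, h′′′(0) = 16, h′′′′(0) = -48.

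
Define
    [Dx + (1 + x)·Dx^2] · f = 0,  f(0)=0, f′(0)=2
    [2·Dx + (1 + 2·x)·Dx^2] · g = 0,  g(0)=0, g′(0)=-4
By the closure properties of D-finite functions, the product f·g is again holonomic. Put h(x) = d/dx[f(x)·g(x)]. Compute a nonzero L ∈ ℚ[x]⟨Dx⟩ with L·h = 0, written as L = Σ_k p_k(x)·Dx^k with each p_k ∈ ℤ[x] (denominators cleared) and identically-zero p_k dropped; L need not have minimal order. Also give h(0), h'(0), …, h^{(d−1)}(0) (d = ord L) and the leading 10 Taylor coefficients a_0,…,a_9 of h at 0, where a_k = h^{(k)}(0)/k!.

L = (20 + 48·x + 32·x^2) + (66 + 268·x + 360·x^2 + 160·x^3)·Dx + (32 + 180·x + 372·x^2 + 336·x^3 + 112·x^4)·Dx^2 + (3 + 22·x + 63·x^2 + 88·x^3 + 60·x^4 + 16·x^5)·Dx^3  (order 3).
h: a_k = 0, -16, 36, -208/3, 130, -3668/15, 2324/5, -18752/21, 60579/35, -1064078/315, …
ICs: h(0) = 0, h′(0) = -16, h′′(0) = 72.

f: a_k = 0, 2, -1, 2/3, -1/2, 2/5, -1/3, 2/7, -1/4, 2/9, …
g: a_k = 0, -4, 4, -16/3, 8, -64/5, 64/3, -256/7, 64, -1024/9, …
h₀=f·g: eliminate ⇒ L₀, order ≤ 2·2.
h=h₀': d/dx-closure on L₀ ⇒ L.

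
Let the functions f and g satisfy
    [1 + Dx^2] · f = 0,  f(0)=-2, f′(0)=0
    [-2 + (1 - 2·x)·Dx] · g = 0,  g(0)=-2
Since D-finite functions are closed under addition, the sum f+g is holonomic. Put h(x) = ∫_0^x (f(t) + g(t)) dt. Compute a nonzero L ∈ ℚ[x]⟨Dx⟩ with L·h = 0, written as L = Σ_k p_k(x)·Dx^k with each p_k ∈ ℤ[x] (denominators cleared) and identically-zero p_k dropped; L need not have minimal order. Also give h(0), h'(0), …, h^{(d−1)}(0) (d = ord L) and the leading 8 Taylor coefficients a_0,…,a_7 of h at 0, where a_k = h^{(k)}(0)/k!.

f: a_k = -2, 0, 1, 0, -1/12, 0, 1/360, 0, …
g: a_k = -2, -4, -8, -16, -32, -64, -128, -256, …
L₀ := lclm(L_f,L_g); ord L₀ ≤ 2+1.
∫: right-multiply L₀ by Dx.
L = (-50 + 8·x - 8·x^2)·Dx + (9 - 22·x + 12·x^2 - 8·x^3)·Dx^2 + (-50 + 8·x - 8·x^2)·Dx^3 + (9 - 22·x + 12·x^2 - 8·x^3)·Dx^4  (order 4).
h: a_k = 0, -4, -2, -7/3, -4, -77/12, -32/3, -46079/2520, …
ICs: h(0) = 0, h′(0) = -4, h′′(0) = -4, h′′′(0) = -14.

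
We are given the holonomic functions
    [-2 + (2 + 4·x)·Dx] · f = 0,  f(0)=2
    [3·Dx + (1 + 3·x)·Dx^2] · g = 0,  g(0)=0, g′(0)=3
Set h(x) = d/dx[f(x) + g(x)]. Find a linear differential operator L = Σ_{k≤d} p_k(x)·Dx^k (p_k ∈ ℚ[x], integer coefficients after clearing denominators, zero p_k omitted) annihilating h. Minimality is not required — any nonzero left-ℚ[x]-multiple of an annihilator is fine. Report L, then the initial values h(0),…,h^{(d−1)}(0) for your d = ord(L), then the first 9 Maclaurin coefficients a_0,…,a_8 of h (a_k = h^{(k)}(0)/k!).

f: a_k = 2, 2, -1, 1, -5/4, 7/4, -21/8, 33/8, -429/64, …
g: a_k = 0, 3, -9/2, 9, -81/4, 243/5, -243/2, 2187/7, -6561/8, …
f+g: L₀ = lclm(L_f,L_g), ord ≤ 1+2.
h₀' ⇒ L via d/dx closure of L₀.
L = (9 + 9·x) + (15 + 54·x + 45·x^2)·Dx + (2 + 13·x + 27·x^2 + 18·x^3)·Dx^2  (order 2).
h: a_k = 5, -11, 30, -86, 1007/4, -2979/4, 17727/8, -52917/8, 1266147/64, …
ICs: h(0) = 5, h′(0) = -11.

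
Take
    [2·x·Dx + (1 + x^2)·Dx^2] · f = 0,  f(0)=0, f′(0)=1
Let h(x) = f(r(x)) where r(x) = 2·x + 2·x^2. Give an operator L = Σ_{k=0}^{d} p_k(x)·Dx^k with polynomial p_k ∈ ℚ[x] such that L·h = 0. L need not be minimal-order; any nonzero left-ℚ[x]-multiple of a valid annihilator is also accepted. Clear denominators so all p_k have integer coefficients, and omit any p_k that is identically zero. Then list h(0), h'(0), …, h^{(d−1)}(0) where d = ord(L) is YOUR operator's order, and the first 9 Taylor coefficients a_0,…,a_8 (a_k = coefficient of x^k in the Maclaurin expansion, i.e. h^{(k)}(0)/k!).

L = (-2 + 8·x + 32·x^2 + 48·x^3 + 24·x^4)·Dx + (1 + 2·x + 4·x^2 + 16·x^3 + 20·x^4 + 8·x^5)·Dx^2  (order 2).
h: a_k = 0, 2, 2, -8/3, -8, -8/5, 88/3, 320/7, -64, …
ICs: h(0) = 0, h′(0) = 2.

f: a_k = 0, 1, 0, -1/3, 0, 1/5, 0, -1/7, 0, …
h₀=f(r): pull back L_f along r ⇒ L₀.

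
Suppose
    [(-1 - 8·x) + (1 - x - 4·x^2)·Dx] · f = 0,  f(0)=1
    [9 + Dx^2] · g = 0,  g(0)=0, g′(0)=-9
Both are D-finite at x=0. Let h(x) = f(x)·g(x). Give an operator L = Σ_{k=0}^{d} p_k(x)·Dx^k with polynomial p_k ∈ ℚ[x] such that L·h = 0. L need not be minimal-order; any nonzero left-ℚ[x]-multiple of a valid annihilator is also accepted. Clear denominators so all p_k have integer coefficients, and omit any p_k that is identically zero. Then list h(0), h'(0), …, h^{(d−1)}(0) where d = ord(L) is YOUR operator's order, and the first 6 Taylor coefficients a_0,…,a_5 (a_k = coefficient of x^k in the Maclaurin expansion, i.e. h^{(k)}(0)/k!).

L = (-1 + 9·x + 36·x^2) + (2 + 16·x)·Dx + (-1 + x + 4·x^2)·Dx^2  (order 2).
h: a_k = 0, -9, -9, -63/2, -135/2, -7983/40, …
ICs: h(0) = 0, h′(0) = -9.

f: a_k = 1, 1, 5, 9, 29, 65, …
g: a_k = 0, -9, 0, 27/2, 0, -243/40, …
Sym-product of L_f,L_g gives L₀ (≤ ord 2).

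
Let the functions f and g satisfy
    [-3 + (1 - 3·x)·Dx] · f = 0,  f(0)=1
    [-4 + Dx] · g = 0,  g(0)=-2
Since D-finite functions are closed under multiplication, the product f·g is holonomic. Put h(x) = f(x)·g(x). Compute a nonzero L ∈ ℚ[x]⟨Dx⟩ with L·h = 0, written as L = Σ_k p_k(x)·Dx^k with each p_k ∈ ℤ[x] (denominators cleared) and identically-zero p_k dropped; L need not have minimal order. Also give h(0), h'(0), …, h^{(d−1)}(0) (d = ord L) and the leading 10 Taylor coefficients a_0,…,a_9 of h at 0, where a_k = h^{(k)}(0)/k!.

f: a_k = 1, 3, 9, 27, 81, 243, 729, 2187, 6561, 19683, …
g: a_k = -2, -8, -16, -64/3, -64/3, -256/15, -512/45, -2048/315, -1024/315, -4096/2835, …
Sym-product of L_f,L_g gives L₀ (≤ ord 1).
L = (7 - 12·x) + (-1 + 3·x)·Dx  (order 1).
h: a_k = -2, -14, -58, -586/3, -1822/3, -27586/15, -248786/45, -5226554/315, -2240098/45, -423382618/2835, …
ICs: h(0) = -2.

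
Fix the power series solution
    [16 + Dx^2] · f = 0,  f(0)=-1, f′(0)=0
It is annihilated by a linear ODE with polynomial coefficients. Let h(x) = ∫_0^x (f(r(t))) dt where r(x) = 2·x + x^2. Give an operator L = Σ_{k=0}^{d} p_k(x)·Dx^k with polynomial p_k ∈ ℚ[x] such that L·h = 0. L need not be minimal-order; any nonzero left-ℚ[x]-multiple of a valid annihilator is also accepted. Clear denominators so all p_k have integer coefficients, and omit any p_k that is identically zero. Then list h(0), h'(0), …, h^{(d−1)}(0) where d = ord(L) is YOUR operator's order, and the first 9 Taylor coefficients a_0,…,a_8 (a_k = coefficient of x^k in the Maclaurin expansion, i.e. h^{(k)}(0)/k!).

L = (64 + 192·x + 192·x^2 + 64·x^3)·Dx - Dx^2 + (1 + x)·Dx^3  (order 3).
h: a_k = 0, -1, 0, 32/3, 8, -488/15, -512/9, 4864/315, 1888/15, …
ICs: h(0) = 0, h′(0) = -1, h′′(0) = 0.

f: a_k = -1, 0, 8, 0, -32/3, 0, 256/45, 0, -512/315, …
L₀ from L_f via x↦r, Dx↦r'^{-1}Dx.
Integrate: L := L₀·Dx.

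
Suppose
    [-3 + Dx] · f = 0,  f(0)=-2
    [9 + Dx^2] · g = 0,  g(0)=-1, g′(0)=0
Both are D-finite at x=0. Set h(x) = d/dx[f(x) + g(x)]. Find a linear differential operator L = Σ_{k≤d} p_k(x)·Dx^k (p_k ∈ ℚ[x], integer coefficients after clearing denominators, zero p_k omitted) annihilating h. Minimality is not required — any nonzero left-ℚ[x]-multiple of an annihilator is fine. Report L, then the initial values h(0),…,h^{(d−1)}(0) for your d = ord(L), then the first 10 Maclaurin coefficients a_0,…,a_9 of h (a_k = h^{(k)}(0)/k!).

f: a_k = -2, -6, -9, -9, -27/4, -81/20, -81/40, -243/280, -729/2240, -243/2240, …
g: a_k = -1, 0, 9/2, 0, -27/8, 0, 81/80, 0, -729/4480, 0, …
h₀=f+g: left-lcm gives L₀, ord ≤ 3.
Differentiate: ansatz ord ≤ ord L₀ ⇒ L.
L = 27 - 9·Dx + 3·Dx^2 - Dx^3  (order 3).
h: a_k = -6, -9, -27, -81/2, -81/4, -243/40, -243/40, -2187/560, -2187/2240, -729/4480, …
ICs: h(0) = -6, h′(0) = -9, h′′(0) = -54.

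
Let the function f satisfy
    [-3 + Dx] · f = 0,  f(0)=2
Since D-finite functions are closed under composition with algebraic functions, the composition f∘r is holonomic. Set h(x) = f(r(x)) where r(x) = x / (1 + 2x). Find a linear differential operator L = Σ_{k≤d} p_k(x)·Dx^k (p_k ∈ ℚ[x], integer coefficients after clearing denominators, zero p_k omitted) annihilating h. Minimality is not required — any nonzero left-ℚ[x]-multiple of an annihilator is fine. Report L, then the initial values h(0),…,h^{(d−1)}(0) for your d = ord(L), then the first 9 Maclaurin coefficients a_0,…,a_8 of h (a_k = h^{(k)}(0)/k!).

f: a_k = 2, 6, 9, 9, 27/4, 81/20, 81/40, 243/280, 729/2240, …
h₀=f(r): pull back L_f along r ⇒ L₀.
L = -3 + (1 + 4·x + 4·x^2)·Dx  (order 1).
h: a_k = 2, 6, -3, -3, 51/4, -519/20, 1581/40, -12441/280, 45417/2240, …
ICs: h(0) = 2.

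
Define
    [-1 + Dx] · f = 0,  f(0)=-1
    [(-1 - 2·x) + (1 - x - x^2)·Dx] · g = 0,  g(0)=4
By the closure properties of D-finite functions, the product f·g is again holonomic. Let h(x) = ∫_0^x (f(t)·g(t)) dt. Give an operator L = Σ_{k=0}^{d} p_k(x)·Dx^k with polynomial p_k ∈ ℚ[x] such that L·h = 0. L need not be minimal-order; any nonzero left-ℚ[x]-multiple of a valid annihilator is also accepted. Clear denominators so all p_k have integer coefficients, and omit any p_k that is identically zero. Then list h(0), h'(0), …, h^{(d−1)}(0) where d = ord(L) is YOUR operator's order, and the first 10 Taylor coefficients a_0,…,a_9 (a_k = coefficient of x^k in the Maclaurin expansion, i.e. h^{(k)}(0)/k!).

f: a_k = -1, -1, -1/2, -1/6, -1/24, -1/120, -1/720, -1/5040, -1/40320, -1/362880, …
g: a_k = 4, 4, 8, 12, 20, 32, 52, 84, 136, 220, …
Sym-product of L_f,L_g gives L₀ (≤ ord 1).
Integrate: L := L₀·Dx.
L = (2 + x - x^2)·Dx + (-1 + x + x^2)·Dx^2  (order 2).
h: a_k = 0, -4, -4, -14/3, -17/3, -221/30, -893/90, -17347/1260, -98221/5040, -2542969/90720, …
ICs: h(0) = 0, h′(0) = -4.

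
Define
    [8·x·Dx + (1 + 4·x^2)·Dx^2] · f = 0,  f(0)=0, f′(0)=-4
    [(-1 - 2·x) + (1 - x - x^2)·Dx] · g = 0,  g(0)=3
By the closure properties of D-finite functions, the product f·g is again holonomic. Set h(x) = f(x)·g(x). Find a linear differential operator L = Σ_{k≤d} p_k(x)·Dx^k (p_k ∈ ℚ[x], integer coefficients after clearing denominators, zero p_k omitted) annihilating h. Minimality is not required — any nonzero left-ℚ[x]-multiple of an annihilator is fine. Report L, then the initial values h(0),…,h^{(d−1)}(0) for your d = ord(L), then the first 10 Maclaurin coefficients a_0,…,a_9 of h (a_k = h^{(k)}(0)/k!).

f: a_k = 0, -4, 0, 16/3, 0, -64/5, 0, 256/7, 0, -1024/9, …
g: a_k = 3, 3, 6, 9, 15, 24, 39, 63, 102, 165, …
L₀ := L_f ⊗_s L_g (sym. prod.), ord ≤ 2.
L = (2 + 8·x + 24·x^2) + (2 - 4·x + 16·x^2 + 24·x^3)·Dx + (-1 + x - 3·x^2 + 4·x^3 + 4·x^4)·Dx^2  (order 2).
h: a_k = 0, -12, -12, -8, -20, -332/5, -432/5, -1508/35, -4532/35, -10792/21, …
ICs: h(0) = 0, h′(0) = -12.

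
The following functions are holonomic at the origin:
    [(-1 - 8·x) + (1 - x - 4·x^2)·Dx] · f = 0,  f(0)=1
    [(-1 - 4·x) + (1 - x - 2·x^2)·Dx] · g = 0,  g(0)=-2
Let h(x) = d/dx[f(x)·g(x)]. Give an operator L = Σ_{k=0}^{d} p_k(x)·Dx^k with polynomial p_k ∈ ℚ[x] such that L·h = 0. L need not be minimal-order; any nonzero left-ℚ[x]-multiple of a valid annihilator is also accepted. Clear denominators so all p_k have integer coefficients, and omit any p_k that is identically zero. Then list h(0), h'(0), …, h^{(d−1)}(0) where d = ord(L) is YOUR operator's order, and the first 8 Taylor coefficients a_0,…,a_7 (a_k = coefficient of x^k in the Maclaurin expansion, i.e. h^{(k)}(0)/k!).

f: a_k = 1, 1, 5, 9, 29, 65, 181, 441, …
g: a_k = -2, -2, -6, -10, -22, -42, -86, -170, …
h₀=f·g: eliminate ⇒ L₀, order ≤ 1·1.
h=h₀': d/dx-closure on L₀ ⇒ L.
L = (9 + 12·x - 9·x^2 - 272·x^3 - 144·x^4 + 720·x^5 + 640·x^6) + (-1 - 3·x + 24·x^2 + 17·x^3 - 115·x^4 - 66·x^5 + 168·x^6 + 128·x^7)·Dx  (order 1).
h: a_k = -4, -36, -132, -552, -1780, -5964, -18116, -55248, …
ICs: h(0) = -4.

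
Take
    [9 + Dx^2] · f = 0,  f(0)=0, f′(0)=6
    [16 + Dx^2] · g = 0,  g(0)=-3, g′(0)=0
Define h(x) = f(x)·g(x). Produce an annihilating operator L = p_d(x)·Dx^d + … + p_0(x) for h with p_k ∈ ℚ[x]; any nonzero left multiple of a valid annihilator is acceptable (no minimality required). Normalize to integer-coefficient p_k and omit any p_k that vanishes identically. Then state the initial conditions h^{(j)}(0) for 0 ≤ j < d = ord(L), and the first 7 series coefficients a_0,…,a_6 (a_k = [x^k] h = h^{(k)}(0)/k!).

f: a_k = 0, 6, 0, -9, 0, 81/20, 0, …
g: a_k = -3, 0, 24, 0, -32, 0, 256/15, …
Product ⇒ symmetric product L₀, ord ≤ 4.
L = 49 + 50·Dx^2 + Dx^4  (order 4).
h: a_k = 0, -18, 0, 171, 0, -8403/20, 0, …
ICs: h(0) = 0, h′(0) = -18, h′′(0) = 0, h′′′(0) = 1026.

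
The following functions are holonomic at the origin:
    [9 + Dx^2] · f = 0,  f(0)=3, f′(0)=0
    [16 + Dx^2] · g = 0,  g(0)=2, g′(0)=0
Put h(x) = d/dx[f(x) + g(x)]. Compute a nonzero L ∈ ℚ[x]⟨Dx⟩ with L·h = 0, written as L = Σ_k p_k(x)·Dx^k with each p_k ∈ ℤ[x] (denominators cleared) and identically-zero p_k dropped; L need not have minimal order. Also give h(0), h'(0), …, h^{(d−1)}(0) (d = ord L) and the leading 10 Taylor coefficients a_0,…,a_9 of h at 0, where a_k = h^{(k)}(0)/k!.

L = 144 + 25·Dx^2 + Dx^4  (order 4).
h: a_k = 0, -59, 0, 755/6, 0, -10379/120, 0, 30151/1008, 0, -2274299/362880, …
ICs: h(0) = 0, h′(0) = -59, h′′(0) = 0, h′′′(0) = 755.

f: a_k = 3, 0, -27/2, 0, 81/8, 0, -243/80, 0, 2187/4480, 0, …
g: a_k = 2, 0, -16, 0, 64/3, 0, -512/45, 0, 1024/315, 0, …
L₀ := lclm(L_f,L_g); ord L₀ ≤ 2+2.
Differentiate: ansatz ord ≤ ord L₀ ⇒ L.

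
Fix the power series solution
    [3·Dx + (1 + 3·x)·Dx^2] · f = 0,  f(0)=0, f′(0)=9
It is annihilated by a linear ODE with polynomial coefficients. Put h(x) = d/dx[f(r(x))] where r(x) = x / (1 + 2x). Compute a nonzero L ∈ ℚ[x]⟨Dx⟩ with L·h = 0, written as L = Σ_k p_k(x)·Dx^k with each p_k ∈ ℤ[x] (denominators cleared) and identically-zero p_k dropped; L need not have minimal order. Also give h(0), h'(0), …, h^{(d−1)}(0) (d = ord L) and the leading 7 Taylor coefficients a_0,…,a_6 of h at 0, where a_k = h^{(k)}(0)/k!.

L = (7 + 20·x) + (1 + 7·x + 10·x^2)·Dx  (order 1).
h: a_k = 9, -63, 351, -1827, 9279, -46683, 233991, …
ICs: h(0) = 9.

f: a_k = 0, 9, -27/2, 27, -243/4, 729/5, -729/2, …
L₀ from L_f via x↦r, Dx↦r'^{-1}Dx.
Derive L from L₀ (diff closure).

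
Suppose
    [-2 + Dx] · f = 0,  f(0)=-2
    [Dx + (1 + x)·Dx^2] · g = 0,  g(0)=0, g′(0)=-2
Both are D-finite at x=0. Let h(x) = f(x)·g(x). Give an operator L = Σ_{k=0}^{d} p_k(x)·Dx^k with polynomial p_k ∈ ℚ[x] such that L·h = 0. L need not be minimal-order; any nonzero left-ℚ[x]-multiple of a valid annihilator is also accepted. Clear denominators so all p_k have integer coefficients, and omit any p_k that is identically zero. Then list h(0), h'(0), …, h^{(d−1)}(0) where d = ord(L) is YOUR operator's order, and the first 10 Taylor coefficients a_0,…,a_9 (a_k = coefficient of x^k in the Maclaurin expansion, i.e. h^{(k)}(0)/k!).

L = (2 + 4·x) + (-3 - 4·x)·Dx + (1 + x)·Dx^2  (order 2).
h: a_k = 0, 4, 6, 16/3, 3, 22/15, 4/9, 68/315, -1/90, 11/189, …
ICs: h(0) = 0, h′(0) = 4.

f: a_k = -2, -4, -4, -8/3, -4/3, -8/15, -8/45, -16/315, -4/315, -8/2835, …
g: a_k = 0, -2, 1, -2/3, 1/2, -2/5, 1/3, -2/7, 1/4, -2/9, …
Product ⇒ symmetric product L₀, ord ≤ 2.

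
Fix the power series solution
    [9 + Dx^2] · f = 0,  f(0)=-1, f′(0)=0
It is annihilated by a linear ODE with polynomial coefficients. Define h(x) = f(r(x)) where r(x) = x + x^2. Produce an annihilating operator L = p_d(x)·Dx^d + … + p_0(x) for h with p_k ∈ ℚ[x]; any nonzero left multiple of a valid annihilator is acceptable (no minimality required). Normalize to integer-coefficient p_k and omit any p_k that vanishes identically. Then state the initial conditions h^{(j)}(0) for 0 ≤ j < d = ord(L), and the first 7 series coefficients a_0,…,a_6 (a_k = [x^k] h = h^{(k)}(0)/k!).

L = (9 + 54·x + 108·x^2 + 72·x^3) - 2·Dx + (1 + 2·x)·Dx^2  (order 2).
h: a_k = -1, 0, 9/2, 9, 9/8, -27/2, -1539/80, …
ICs: h(0) = -1, h′(0) = 0.

f: a_k = -1, 0, 9/2, 0, -27/8, 0, 81/80, …
h₀=f(r): pull back L_f along r ⇒ L₀.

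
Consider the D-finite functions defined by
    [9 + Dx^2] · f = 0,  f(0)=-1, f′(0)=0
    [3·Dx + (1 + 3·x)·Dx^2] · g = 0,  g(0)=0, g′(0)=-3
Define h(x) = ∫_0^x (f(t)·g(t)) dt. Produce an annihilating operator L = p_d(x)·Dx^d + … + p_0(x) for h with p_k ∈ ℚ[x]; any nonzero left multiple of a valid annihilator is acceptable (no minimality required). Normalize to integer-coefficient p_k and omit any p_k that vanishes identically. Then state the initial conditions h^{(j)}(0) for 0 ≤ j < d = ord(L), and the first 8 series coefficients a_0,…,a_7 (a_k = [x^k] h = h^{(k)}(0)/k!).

f: a_k = -1, 0, 9/2, 0, -27/8, 0, 81/80, 0, …
g: a_k = 0, -3, 9/2, -9, 81/4, -243/5, 243/2, -2187/7, …
Product ⇒ symmetric product L₀, ord ≤ 4.
h=∫h₀ ⇒ L = L₀·Dx.
L = (-81 + 486·x + 4617·x^2 + 11664·x^3 + 8748·x^4)·Dx + (36 + 540·x + 1944·x^2 + 1944·x^3)·Dx^2 + (180·x + 1134·x^2 + 2592·x^3 + 1944·x^4)·Dx^3 + (4 + 60·x + 216·x^2 + 216·x^3)·Dx^4 + (1 + 14·x + 69·x^2 + 144·x^3 + 108·x^4)·Dx^5  (order 5).
h: a_k = 0, 0, 3/2, -3/2, -9/8, 0, 243/80, -729/112, …
ICs: h(0) = 0, h′(0) = 0, h′′(0) = 3, h′′′(0) = -9, h′′′′(0) = -27.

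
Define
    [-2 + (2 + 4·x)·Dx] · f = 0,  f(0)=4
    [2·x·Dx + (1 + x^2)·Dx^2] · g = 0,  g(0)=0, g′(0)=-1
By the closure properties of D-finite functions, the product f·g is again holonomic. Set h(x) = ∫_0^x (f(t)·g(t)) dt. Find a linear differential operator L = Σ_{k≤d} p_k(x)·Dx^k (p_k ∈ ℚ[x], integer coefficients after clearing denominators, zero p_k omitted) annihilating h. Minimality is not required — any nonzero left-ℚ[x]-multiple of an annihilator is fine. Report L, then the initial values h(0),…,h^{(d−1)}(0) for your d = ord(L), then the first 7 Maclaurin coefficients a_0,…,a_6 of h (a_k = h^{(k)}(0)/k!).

L = (3 - 2·x - x^2)·Dx + (-2 - 2·x + 6·x^2 + 4·x^3)·Dx^2 + (1 + 4·x + 5·x^2 + 4·x^3 + 4·x^4)·Dx^3  (order 3).
h: a_k = 0, 0, -2, -4/3, 5/6, -2/15, 31/180, …
ICs: h(0) = 0, h′(0) = 0, h′′(0) = -4.

f: a_k = 4, 4, -2, 2, -5/2, 7/2, -21/4, …
g: a_k = 0, -1, 0, 1/3, 0, -1/5, 0, …
h₀=f·g: eliminate ⇒ L₀, order ≤ 1·2.
∫: right-multiply L₀ by Dx.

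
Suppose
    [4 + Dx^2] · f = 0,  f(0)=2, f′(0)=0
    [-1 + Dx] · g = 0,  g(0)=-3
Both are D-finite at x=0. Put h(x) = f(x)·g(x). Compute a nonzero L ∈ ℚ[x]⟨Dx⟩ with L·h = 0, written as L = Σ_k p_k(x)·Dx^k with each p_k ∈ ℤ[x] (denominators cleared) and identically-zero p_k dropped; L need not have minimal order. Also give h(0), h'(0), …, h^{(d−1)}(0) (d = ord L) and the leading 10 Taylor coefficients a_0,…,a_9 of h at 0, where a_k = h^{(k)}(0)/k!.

L = 5 - 2·Dx + Dx^2  (order 2).
h: a_k = -6, -6, 9, 11, 7/4, -41/20, -39/40, -29/840, 527/6720, 1199/60480, …
ICs: h(0) = -6, h′(0) = -6.

f: a_k = 2, 0, -4, 0, 4/3, 0, -8/45, 0, 4/315, 0, …
g: a_k = -3, -3, -3/2, -1/2, -1/8, -1/40, -1/240, -1/1680, -1/13440, -1/120960, …
Sym-product of L_f,L_g gives L₀ (≤ ord 2).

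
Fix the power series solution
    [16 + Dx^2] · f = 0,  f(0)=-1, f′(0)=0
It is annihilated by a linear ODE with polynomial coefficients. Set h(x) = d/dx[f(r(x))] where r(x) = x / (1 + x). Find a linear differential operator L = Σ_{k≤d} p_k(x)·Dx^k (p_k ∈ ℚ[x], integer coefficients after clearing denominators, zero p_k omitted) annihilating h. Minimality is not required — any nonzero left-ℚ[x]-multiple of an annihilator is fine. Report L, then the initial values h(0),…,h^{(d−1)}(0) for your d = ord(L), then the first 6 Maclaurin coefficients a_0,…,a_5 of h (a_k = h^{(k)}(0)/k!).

f: a_k = -1, 0, 8, 0, -32/3, 0, …
f∘r: x↦r, Dx↦Dx/r' in L_f ⇒ L₀.
Derive L from L₀ (diff closure).
L = (22 + 12·x + 6·x^2) + (6 + 18·x + 18·x^2 + 6·x^3)·Dx + (1 + 4·x + 6·x^2 + 4·x^3 + x^4)·Dx^2  (order 2).
h: a_k = 0, 16, -48, 160/3, 160/3, -5488/15, …
ICs: h(0) = 0, h′(0) = 16.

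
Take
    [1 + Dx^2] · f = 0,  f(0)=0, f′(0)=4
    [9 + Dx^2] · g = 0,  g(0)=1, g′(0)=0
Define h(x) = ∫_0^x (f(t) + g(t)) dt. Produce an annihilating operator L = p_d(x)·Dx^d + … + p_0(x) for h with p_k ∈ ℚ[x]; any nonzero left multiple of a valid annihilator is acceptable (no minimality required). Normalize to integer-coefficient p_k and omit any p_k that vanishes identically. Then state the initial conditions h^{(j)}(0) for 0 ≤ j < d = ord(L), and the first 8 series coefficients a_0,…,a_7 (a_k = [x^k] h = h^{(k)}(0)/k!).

L = 9·Dx + 10·Dx^3 + Dx^5  (order 5).
h: a_k = 0, 1, 2, -3/2, -1/6, 27/40, 1/180, -81/560, …
ICs: h(0) = 0, h′(0) = 1, h′′(0) = 4, h′′′(0) = -9, h′′′′(0) = -4.

f: a_k = 0, 4, 0, -2/3, 0, 1/30, 0, -1/1260, …
g: a_k = 1, 0, -9/2, 0, 27/8, 0, -81/80, 0, …
h₀=f+g: left-lcm gives L₀, ord ≤ 4.
h=∫₀ˣh₀: take L = L₀·Dx.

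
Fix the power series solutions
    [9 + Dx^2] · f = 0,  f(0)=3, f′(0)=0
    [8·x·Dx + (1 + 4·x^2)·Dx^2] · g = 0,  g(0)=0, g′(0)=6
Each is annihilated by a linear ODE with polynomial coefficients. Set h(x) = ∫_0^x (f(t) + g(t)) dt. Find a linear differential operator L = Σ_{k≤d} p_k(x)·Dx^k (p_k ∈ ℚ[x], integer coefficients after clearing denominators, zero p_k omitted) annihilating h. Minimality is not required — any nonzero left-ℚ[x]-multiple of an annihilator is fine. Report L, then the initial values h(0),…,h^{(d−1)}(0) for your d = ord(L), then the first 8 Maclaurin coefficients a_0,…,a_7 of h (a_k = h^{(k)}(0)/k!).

f: a_k = 3, 0, -27/2, 0, 81/8, 0, -243/80, 0, …
g: a_k = 0, 6, 0, -8, 0, 96/5, 0, -384/7, …
h₀=f+g: left-lcm gives L₀, ord ≤ 4.
h=∫h₀ ⇒ L = L₀·Dx.
L = (-2808·x + 19008·x^3 + 10368·x^5)·Dx^2 + (9 + 1548·x^2 + 7344·x^4 + 5184·x^6)·Dx^3 + (-312·x + 2112·x^3 + 1152·x^5)·Dx^4 + (1 + 172·x^2 + 816·x^4 + 576·x^6)·Dx^5  (order 5).
h: a_k = 0, 3, 3, -9/2, -2, 81/40, 16/5, -243/560, …
ICs: h(0) = 0, h′(0) = 3, h′′(0) = 6, h′′′(0) = -27, h′′′′(0) = -48.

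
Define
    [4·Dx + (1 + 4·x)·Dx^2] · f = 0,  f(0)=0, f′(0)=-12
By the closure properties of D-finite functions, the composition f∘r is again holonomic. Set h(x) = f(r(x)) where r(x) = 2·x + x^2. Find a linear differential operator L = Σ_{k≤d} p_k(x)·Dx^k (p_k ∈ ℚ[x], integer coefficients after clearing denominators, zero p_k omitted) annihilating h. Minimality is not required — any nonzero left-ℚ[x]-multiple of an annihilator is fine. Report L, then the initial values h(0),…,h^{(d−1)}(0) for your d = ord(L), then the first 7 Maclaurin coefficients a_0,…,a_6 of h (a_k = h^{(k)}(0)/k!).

L = (7 + 8·x + 4·x^2)·Dx + (1 + 9·x + 12·x^2 + 4·x^3)·Dx^2  (order 2).
h: a_k = 0, -24, 84, -416, 2328, -69504/5, 86464, …
ICs: h(0) = 0, h′(0) = -24.

f: a_k = 0, -12, 24, -64, 192, -3072/5, 2048, …
L₀ from L_f via x↦r, Dx↦r'^{-1}Dx.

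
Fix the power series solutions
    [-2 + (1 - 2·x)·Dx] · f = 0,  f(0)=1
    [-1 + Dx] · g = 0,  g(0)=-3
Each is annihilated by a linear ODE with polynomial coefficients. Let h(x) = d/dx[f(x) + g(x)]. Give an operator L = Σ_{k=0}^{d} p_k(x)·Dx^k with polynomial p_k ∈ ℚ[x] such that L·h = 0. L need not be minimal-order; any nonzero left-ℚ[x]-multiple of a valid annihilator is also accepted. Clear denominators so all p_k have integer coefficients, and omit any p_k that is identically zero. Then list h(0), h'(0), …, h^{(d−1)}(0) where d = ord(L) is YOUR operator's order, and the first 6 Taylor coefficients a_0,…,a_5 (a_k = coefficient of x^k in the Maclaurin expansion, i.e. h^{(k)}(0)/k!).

f: a_k = 1, 2, 4, 8, 16, 32, …
g: a_k = -3, -3, -3/2, -1/2, -1/8, -1/40, …
f+g: L₀ = lclm(L_f,L_g), ord ≤ 1+1.
Derive L from L₀ (diff closure).
L = (20 + 8·x) + (-23 - 4·x + 4·x^2)·Dx + (3 - 4·x - 4·x^2)·Dx^2  (order 2).
h: a_k = -1, 5, 45/2, 127/2, 1279/8, 15359/40, …
ICs: h(0) = -1, h′(0) = 5.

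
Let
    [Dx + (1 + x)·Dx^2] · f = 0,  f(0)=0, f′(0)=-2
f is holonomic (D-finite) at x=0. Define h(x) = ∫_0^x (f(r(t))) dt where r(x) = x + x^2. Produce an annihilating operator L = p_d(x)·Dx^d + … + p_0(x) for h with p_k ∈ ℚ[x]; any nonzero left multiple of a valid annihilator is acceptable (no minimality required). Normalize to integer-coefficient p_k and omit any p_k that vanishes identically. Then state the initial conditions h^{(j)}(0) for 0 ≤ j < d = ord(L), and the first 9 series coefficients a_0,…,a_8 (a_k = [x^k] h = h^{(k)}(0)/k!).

f: a_k = 0, -2, 1, -2/3, 1/2, -2/5, 1/3, -2/7, 1/4, …
Substitute x→r, Dx→(1/r')Dx; clear ⇒ L₀.
h=∫₀ˣh₀: take L = L₀·Dx.
L = (-1 + 2·x + 2·x^2)·Dx^2 + (1 + 3·x + 3·x^2 + 2·x^3)·Dx^3  (order 3).
h: a_k = 0, 0, -1, -1/3, 1/3, -1/10, -1/15, 2/21, -1/28, …
ICs: h(0) = 0, h′(0) = 0, h′′(0) = -2.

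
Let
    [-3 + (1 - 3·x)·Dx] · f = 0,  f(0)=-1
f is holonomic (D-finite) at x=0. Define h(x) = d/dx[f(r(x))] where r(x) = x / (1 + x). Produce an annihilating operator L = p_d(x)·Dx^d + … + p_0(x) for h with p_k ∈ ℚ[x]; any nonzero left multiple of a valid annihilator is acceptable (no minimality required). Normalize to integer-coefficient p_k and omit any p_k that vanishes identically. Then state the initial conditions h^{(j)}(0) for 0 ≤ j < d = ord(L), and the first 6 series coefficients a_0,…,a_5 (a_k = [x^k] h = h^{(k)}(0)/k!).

L = 4 + (-1 + 2·x)·Dx  (order 1).
h: a_k = -3, -12, -36, -96, -240, -576, …
ICs: h(0) = -3.

f: a_k = -1, -3, -9, -27, -81, -243, …
h₀=f(r): pull back L_f along r ⇒ L₀.
h₀' ⇒ L via d/dx closure of L₀.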